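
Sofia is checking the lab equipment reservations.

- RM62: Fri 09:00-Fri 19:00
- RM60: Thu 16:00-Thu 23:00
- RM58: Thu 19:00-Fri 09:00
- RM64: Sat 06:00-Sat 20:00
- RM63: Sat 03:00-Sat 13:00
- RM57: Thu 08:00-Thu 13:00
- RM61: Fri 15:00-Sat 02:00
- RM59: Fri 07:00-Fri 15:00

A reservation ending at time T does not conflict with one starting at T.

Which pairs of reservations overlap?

RM58 & RM59, RM58 & RM60, RM59 & RM62, RM61 & RM62, RM63 & RM64

Sorted by start: RM57, RM60, RM58, RM59, RM62, RM61, RM63, RM64.
RM60 starts after RM57 ends; RM57 is clear from here.
RM58 starts before RM60 ends → RM60 and RM58 overlap.
RM59 starts after RM60 ends; RM60 is clear from here.
RM59 starts before RM58 ends → RM58 and RM59 overlap.
RM62 starts exactly when RM58 ends (back-to-back, no overlap); RM58 is clear from here.
RM62 starts before RM59 ends → RM59 and RM62 overlap.
RM61 starts exactly when RM59 ends (back-to-back, no overlap); RM59 is clear from here.
RM61 starts before RM62 ends → RM62 and RM61 overlap.
RM63 starts after RM62 ends; RM62 is clear from here.
RM63 starts after RM61 ends; RM61 is clear from here.
RM64 starts before RM63 ends → RM63 and RM64 overlap.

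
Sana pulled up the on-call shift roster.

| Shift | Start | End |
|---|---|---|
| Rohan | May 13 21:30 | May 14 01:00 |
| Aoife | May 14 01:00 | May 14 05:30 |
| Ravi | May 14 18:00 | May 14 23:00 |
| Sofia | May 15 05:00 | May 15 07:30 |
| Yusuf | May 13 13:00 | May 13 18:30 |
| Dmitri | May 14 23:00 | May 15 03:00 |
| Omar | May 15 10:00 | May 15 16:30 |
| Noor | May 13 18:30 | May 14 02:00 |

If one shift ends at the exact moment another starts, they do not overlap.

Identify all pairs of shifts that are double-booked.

Aoife & Noor, Noor & Rohan

Check each pair: they overlap iff neither finishes before the other starts.
Sorted by start: Yusuf, Noor, Rohan, Aoife, Ravi, Dmitri, Sofia, Omar.
Noor starts exactly when Yusuf ends (back-to-back, no overlap), so Yusuf has no further overlaps.
Rohan starts before Noor ends → Noor and Rohan overlap.
Aoife starts before Noor ends → Noor and Aoife overlap.
Ravi starts after Noor ends, so Noor has no further overlaps.
Aoife starts exactly when Rohan ends (back-to-back, no overlap), so Rohan has no further overlaps.
Ravi starts after Aoife ends, so Aoife has no further overlaps.
Dmitri starts exactly when Ravi ends (back-to-back, no overlap), so Ravi has no further overlaps.
Sofia starts after Dmitri ends, so Dmitri has no further overlaps.
Omar starts after Sofia ends.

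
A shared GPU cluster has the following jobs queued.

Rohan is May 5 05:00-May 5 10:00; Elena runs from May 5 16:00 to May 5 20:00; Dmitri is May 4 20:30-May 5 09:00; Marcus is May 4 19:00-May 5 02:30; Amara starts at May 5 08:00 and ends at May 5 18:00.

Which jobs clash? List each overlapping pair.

Sorted by start: Marcus, Dmitri, Rohan, Amara, Elena.
Dmitri starts before Marcus ends → Marcus and Dmitri overlap.
Rohan starts after Marcus ends; Marcus is clear from here.
Rohan starts before Dmitri ends → Dmitri and Rohan overlap.
Amara starts before Dmitri ends → Dmitri and Amara overlap.
Elena starts after Dmitri ends.
Amara starts before Rohan ends → Rohan and Amara overlap.
Elena starts after Rohan ends.
Elena starts before Amara ends → Amara and Elena overlap.

Amara & Dmitri, Amara & Elena, Amara & Rohan, Dmitri & Marcus, Dmitri & Rohan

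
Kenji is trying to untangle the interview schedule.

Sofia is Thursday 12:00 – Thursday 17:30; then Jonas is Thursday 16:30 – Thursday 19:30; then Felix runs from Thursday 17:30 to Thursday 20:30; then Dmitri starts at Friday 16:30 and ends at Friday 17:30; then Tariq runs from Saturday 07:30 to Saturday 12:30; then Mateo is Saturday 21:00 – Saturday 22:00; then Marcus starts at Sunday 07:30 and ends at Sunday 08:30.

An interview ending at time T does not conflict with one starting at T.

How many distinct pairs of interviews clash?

Check each pair: they overlap iff neither finishes before the other starts.
Sorted by start: Sofia, Jonas, Felix, Dmitri, Tariq, Mateo, Marcus.
Jonas starts before Sofia ends → Sofia and Jonas overlap.
Felix starts exactly when Sofia ends (back-to-back, no overlap), so Sofia has no further overlaps.
Felix starts before Jonas ends → Jonas and Felix overlap.
Dmitri starts after Jonas ends, so Jonas has no further overlaps.
Dmitri starts after Felix ends, so Felix has no further overlaps.
Tariq starts after Dmitri ends, so Dmitri has no further overlaps.
Mateo starts after Tariq ends, so Tariq has no further overlaps.
Marcus starts after Mateo ends.
Overlapping pairs: Felix & Jonas, Jonas & Sofia — 2 in total.

2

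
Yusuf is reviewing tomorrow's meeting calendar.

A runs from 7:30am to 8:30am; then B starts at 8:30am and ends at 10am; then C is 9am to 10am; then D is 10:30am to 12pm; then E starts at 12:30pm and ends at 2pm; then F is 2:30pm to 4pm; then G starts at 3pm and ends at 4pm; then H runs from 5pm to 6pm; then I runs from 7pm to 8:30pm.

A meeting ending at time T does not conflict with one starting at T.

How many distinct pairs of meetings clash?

Sorted by start: A, B, C, D, E, F, G, H, I.
B starts exactly when A ends (back-to-back, no overlap); A is clear from here.
C starts before B ends → B and C overlap.
D starts after B ends; B is clear from here.
D starts after C ends; C is clear from here.
E starts after D ends; D is clear from here.
F starts after E ends; E is clear from here.
G starts before F ends → F and G overlap.
H starts after F ends; F is clear from here.
H starts after G ends; G is clear from here.
I starts after H ends.
Overlapping pairs: B & C, F & G — 2 in total.

2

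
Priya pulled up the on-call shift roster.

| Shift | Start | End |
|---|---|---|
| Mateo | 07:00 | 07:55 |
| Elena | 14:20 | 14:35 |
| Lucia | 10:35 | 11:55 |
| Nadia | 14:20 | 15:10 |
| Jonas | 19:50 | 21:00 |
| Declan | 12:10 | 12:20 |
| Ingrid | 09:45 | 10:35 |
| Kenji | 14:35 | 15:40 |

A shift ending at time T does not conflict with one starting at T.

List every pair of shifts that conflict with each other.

Two intervals overlap when each starts before the other ends.
Sorted by start: Mateo, Ingrid, Lucia, Declan, Nadia, Elena, Kenji, Jonas.
Ingrid starts after Mateo ends, so nothing later overlaps Mateo either.
Lucia starts exactly when Ingrid ends (back-to-back, no overlap), so nothing later overlaps Ingrid either.
Declan starts after Lucia ends, so nothing later overlaps Lucia either.
Nadia starts after Declan ends, so nothing later overlaps Declan either.
Elena starts before Nadia ends → Nadia and Elena overlap.
Kenji starts before Nadia ends → Nadia and Kenji overlap.
Jonas starts after Nadia ends.
Kenji starts exactly when Elena ends (back-to-back, no overlap), so nothing later overlaps Elena either.
Jonas starts after Kenji ends.

Elena & Nadia, Kenji & Nadia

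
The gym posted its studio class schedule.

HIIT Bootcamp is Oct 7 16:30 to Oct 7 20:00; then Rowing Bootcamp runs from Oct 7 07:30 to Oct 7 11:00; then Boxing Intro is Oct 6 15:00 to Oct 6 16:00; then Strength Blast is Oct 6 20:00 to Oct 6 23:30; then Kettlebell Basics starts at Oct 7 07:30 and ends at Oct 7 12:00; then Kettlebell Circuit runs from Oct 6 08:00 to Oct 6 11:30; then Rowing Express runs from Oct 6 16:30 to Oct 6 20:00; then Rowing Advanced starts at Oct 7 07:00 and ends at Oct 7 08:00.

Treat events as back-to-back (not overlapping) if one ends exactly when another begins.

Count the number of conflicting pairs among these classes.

3

Sorted by start: Kettlebell Circuit, Boxing Intro, Rowing Express, Strength Blast, Rowing Advanced, Kettlebell Basics, Rowing Bootcamp, HIIT Bootcamp.
Boxing Intro starts after Kettlebell Circuit ends; Kettlebell Circuit is clear from here.
Rowing Express starts after Boxing Intro ends; Boxing Intro is clear from here.
Strength Blast starts exactly when Rowing Express ends (back-to-back, no overlap); Rowing Express is clear from here.
Rowing Advanced starts after Strength Blast ends; Strength Blast is clear from here.
Kettlebell Basics starts before Rowing Advanced ends → Rowing Advanced and Kettlebell Basics overlap.
Rowing Bootcamp starts before Rowing Advanced ends → Rowing Advanced and Rowing Bootcamp overlap.
HIIT Bootcamp starts after Rowing Advanced ends.
Rowing Bootcamp starts before Kettlebell Basics ends → Kettlebell Basics and Rowing Bootcamp overlap.
HIIT Bootcamp starts after Kettlebell Basics ends.
HIIT Bootcamp starts after Rowing Bootcamp ends.
Overlapping pairs: Kettlebell Basics & Rowing Advanced, Kettlebell Basics & Rowing Bootcamp, Rowing Advanced & Rowing Bootcamp — 3 in total.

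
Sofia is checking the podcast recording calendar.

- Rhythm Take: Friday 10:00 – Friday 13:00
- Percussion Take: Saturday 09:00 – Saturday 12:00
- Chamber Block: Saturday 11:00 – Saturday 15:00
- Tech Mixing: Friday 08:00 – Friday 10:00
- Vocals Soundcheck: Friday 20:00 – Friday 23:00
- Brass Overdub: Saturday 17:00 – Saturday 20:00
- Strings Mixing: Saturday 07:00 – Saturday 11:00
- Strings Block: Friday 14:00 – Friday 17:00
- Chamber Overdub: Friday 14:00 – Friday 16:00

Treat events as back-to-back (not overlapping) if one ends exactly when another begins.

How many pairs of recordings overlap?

3

Sorted by start: Tech Mixing, Rhythm Take, Strings Block, Chamber Overdub, Vocals Soundcheck, Strings Mixing, Percussion Take, Chamber Block, Brass Overdub.
Rhythm Take starts exactly when Tech Mixing ends (back-to-back, no overlap), so nothing later overlaps Tech Mixing either.
Strings Block starts after Rhythm Take ends, so nothing later overlaps Rhythm Take either.
Chamber Overdub starts before Strings Block ends → Strings Block and Chamber Overdub overlap.
Vocals Soundcheck starts after Strings Block ends, so nothing later overlaps Strings Block either.
Vocals Soundcheck starts after Chamber Overdub ends, so nothing later overlaps Chamber Overdub either.
Strings Mixing starts after Vocals Soundcheck ends, so nothing later overlaps Vocals Soundcheck either.
Percussion Take starts before Strings Mixing ends → Strings Mixing and Percussion Take overlap.
Chamber Block starts exactly when Strings Mixing ends (back-to-back, no overlap), so nothing later overlaps Strings Mixing either.
Chamber Block starts before Percussion Take ends → Percussion Take and Chamber Block overlap.
Brass Overdub starts after Percussion Take ends.
Brass Overdub starts after Chamber Block ends.
Overlapping pairs: Chamber Block & Percussion Take, Chamber Overdub & Strings Block, Percussion Take & Strings Mixing — 3 in total.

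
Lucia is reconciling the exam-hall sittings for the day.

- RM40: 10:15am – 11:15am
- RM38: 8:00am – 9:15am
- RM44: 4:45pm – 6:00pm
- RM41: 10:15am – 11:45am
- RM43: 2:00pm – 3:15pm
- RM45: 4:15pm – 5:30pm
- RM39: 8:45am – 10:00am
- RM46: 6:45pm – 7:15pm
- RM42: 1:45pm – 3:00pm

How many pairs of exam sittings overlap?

Sorted by start: RM38, RM39, RM40, RM41, RM42, RM43, RM45, RM44, RM46.
RM39 starts before RM38 ends → RM38 and RM39 overlap.
RM40 starts after RM38 ends; RM38 is clear from here.
RM40 starts after RM39 ends; RM39 is clear from here.
RM41 starts before RM40 ends → RM40 and RM41 overlap.
RM42 starts after RM40 ends; RM40 is clear from here.
RM42 starts after RM41 ends; RM41 is clear from here.
RM43 starts before RM42 ends → RM42 and RM43 overlap.
RM45 starts after RM42 ends; RM42 is clear from here.
RM45 starts after RM43 ends; RM43 is clear from here.
RM44 starts before RM45 ends → RM45 and RM44 overlap.
RM46 starts after RM45 ends.
RM46 starts after RM44 ends.
Overlapping pairs: RM38 & RM39, RM40 & RM41, RM42 & RM43, RM44 & RM45 — 4 in total.

4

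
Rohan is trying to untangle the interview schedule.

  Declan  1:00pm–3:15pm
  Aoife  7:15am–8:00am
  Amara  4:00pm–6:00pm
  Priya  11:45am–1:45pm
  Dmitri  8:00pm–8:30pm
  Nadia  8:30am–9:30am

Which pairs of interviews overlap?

Declan & Priya

Sorted by start: Aoife, Nadia, Priya, Declan, Amara, Dmitri.
Nadia starts after Aoife ends — done with Aoife.
Priya starts after Nadia ends — done with Nadia.
Declan starts before Priya ends → Priya and Declan overlap.
Amara starts after Priya ends — done with Priya.
Amara starts after Declan ends — done with Declan.
Dmitri starts after Amara ends.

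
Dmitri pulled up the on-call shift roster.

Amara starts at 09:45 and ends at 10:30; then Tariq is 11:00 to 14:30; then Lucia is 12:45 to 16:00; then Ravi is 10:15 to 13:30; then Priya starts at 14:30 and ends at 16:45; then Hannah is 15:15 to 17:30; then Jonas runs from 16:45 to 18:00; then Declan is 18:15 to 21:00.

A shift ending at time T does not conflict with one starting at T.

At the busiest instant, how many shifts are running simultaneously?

3

Sweep the timeline, counting +1 at each start and −1 at each end (ends before starts at a tie):
09:45 start Amara → 1
10:15 start Ravi → 2
10:30 end Amara → 1
11:00 start Tariq → 2
12:45 start Lucia → 3
13:30 end Ravi → 2
14:30 end Tariq → 1
14:30 start Priya → 2
15:15 start Hannah → 3
16:00 end Lucia → 2
16:45 end Priya → 1
16:45 start Jonas → 2
17:30 end Hannah → 1
18:00 end Jonas → 0
18:15 start Declan → 1
21:00 end Declan → 0
Peak is 3, at 12:45 (Lucia, Ravi, Tariq).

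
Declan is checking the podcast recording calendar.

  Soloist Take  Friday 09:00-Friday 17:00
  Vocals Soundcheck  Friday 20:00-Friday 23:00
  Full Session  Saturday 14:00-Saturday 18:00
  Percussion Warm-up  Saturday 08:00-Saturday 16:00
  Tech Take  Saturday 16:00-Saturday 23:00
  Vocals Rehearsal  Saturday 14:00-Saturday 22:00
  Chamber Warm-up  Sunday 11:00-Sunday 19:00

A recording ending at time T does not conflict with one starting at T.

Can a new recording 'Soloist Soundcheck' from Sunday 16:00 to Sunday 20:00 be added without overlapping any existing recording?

No — it overlaps Chamber Warm-up

Soloist Take: ends Friday 17:00 at or before Soloist Soundcheck starts Sunday 16:00 → clear.
Vocals Soundcheck: ends Friday 23:00 at or before Soloist Soundcheck starts Sunday 16:00 → clear.
Percussion Warm-up: ends Saturday 16:00 at or before Soloist Soundcheck starts Sunday 16:00 → clear.
Full Session: ends Saturday 18:00 at or before Soloist Soundcheck starts Sunday 16:00 → clear.
Vocals Rehearsal: ends Saturday 22:00 at or before Soloist Soundcheck starts Sunday 16:00 → clear.
Tech Take: ends Saturday 23:00 at or before Soloist Soundcheck starts Sunday 16:00 → clear.
Chamber Warm-up: starts Sunday 11:00 before Soloist Soundcheck ends Sunday 20:00, and ends Sunday 19:00 after Soloist Soundcheck starts Sunday 16:00 → overlap.
Soloist Soundcheck overlaps Chamber Warm-up.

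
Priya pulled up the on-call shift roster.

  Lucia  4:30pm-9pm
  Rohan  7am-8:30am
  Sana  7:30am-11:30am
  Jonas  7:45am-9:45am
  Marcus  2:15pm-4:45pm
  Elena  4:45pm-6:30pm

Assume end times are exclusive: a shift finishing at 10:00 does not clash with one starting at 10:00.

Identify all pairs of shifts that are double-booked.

Sorted by start: Rohan, Sana, Jonas, Marcus, Lucia, Elena.
Sana starts before Rohan ends → Rohan and Sana overlap.
Jonas starts before Rohan ends → Rohan and Jonas overlap.
Marcus starts after Rohan ends; Rohan is clear from here.
Jonas starts before Sana ends → Sana and Jonas overlap.
Marcus starts after Sana ends; Sana is clear from here.
Marcus starts after Jonas ends; Jonas is clear from here.
Lucia starts before Marcus ends → Marcus and Lucia overlap.
Elena starts exactly when Marcus ends (back-to-back, no overlap).
Elena starts before Lucia ends → Lucia and Elena overlap.

Elena & Lucia, Jonas & Rohan, Jonas & Sana, Lucia & Marcus, Rohan & Sana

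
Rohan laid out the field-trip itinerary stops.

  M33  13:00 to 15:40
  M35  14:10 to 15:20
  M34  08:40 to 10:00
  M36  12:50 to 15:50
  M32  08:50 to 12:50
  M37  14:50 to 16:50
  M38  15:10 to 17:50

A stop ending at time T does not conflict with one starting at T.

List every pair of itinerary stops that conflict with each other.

Sorted by start: M34, M32, M36, M33, M35, M37, M38.
M32 starts before M34 ends → M34 and M32 overlap.
M36 starts after M34 ends, so nothing later overlaps M34 either.
M36 starts exactly when M32 ends (back-to-back, no overlap), so nothing later overlaps M32 either.
M33 starts before M36 ends → M36 and M33 overlap.
M35 starts before M36 ends → M36 and M35 overlap.
M37 starts before M36 ends → M36 and M37 overlap.
M38 starts before M36 ends → M36 and M38 overlap.
M35 starts before M33 ends → M33 and M35 overlap.
M37 starts before M33 ends → M33 and M37 overlap.
M38 starts before M33 ends → M33 and M38 overlap.
M37 starts before M35 ends → M35 and M37 overlap.
M38 starts before M35 ends → M35 and M38 overlap.
M38 starts before M37 ends → M37 and M38 overlap.

M32 & M34, M33 & M35, M33 & M36, M33 & M37, M33 & M38, M35 & M36, M35 & M37, M35 & M38, M36 & M37, M36 & M38, M37 & M38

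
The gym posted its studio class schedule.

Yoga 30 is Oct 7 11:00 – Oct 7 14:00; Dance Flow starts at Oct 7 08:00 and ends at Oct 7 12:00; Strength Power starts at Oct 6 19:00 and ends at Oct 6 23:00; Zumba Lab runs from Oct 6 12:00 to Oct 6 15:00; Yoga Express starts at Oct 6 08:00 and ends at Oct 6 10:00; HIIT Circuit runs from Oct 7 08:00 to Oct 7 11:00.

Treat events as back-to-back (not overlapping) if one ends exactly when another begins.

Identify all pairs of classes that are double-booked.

Sorted by start: Yoga Express, Zumba Lab, Strength Power, HIIT Circuit, Dance Flow, Yoga 30.
Zumba Lab starts after Yoga Express ends, so Yoga Express has no further overlaps.
Strength Power starts after Zumba Lab ends, so Zumba Lab has no further overlaps.
HIIT Circuit starts after Strength Power ends, so Strength Power has no further overlaps.
Dance Flow starts before HIIT Circuit ends → HIIT Circuit and Dance Flow overlap.
Yoga 30 starts exactly when HIIT Circuit ends (back-to-back, no overlap).
Yoga 30 starts before Dance Flow ends → Dance Flow and Yoga 30 overlap.

Dance Flow & HIIT Circuit, Dance Flow & Yoga 30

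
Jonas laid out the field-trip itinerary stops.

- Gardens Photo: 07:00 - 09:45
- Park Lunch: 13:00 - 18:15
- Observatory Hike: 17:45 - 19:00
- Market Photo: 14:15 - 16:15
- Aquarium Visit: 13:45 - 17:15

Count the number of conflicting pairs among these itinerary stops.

4

Sorted by start: Gardens Photo, Park Lunch, Aquarium Visit, Market Photo, Observatory Hike.
Park Lunch starts after Gardens Photo ends; Gardens Photo is clear from here.
Aquarium Visit starts before Park Lunch ends → Park Lunch and Aquarium Visit overlap.
Market Photo starts before Park Lunch ends → Park Lunch and Market Photo overlap.
Observatory Hike starts before Park Lunch ends → Park Lunch and Observatory Hike overlap.
Market Photo starts before Aquarium Visit ends → Aquarium Visit and Market Photo overlap.
Observatory Hike starts after Aquarium Visit ends.
Observatory Hike starts after Market Photo ends.
Overlapping pairs: Aquarium Visit & Market Photo, Aquarium Visit & Park Lunch, Market Photo & Park Lunch, Observatory Hike & Park Lunch — 4 in total.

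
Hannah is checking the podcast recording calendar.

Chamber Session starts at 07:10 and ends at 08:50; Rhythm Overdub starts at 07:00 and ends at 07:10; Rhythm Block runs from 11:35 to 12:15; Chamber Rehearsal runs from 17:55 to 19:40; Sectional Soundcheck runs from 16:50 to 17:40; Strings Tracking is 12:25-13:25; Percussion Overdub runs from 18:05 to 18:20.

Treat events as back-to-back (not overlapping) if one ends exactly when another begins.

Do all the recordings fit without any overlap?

Sorted by start: Rhythm Overdub, Chamber Session, Rhythm Block, Strings Tracking, Sectional Soundcheck, Chamber Rehearsal, Percussion Overdub.
Chamber Session starts exactly when Rhythm Overdub ends (back-to-back, no overlap) — done with Rhythm Overdub.
Rhythm Block starts after Chamber Session ends — done with Chamber Session.
Strings Tracking starts after Rhythm Block ends — done with Rhythm Block.
Sectional Soundcheck starts after Strings Tracking ends — done with Strings Tracking.
Chamber Rehearsal starts after Sectional Soundcheck ends — done with Sectional Soundcheck.
Percussion Overdub starts before Chamber Rehearsal ends → Chamber Rehearsal and Percussion Overdub overlap.
That's a conflict, so the schedule is not conflict-free.

No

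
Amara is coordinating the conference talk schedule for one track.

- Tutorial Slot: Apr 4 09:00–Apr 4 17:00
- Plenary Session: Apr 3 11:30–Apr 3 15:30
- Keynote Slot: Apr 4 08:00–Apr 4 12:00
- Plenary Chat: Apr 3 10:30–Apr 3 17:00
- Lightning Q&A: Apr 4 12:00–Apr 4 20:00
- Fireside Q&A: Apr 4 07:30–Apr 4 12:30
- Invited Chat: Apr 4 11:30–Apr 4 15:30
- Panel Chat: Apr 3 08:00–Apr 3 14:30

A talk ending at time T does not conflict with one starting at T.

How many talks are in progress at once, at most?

Sort all start/end points and keep a running count:
Apr 3 08:00 start Panel Chat → 1
Apr 3 10:30 start Plenary Chat → 2
Apr 3 11:30 start Plenary Session → 3
Apr 3 14:30 end Panel Chat → 2
Apr 3 15:30 end Plenary Session → 1
Apr 3 17:00 end Plenary Chat → 0
Apr 4 07:30 start Fireside Q&A → 1
Apr 4 08:00 start Keynote Slot → 2
Apr 4 09:00 start Tutorial Slot → 3
Apr 4 11:30 start Invited Chat → 4
Apr 4 12:00 end Keynote Slot → 3
Apr 4 12:00 start Lightning Q&A → 4
Apr 4 12:30 end Fireside Q&A → 3
Apr 4 15:30 end Invited Chat → 2
Apr 4 17:00 end Tutorial Slot → 1
Apr 4 20:00 end Lightning Q&A → 0
Peak is 4, at Apr 4 11:30 (Fireside Q&A, Invited Chat, Keynote Slot, Tutorial Slot).

4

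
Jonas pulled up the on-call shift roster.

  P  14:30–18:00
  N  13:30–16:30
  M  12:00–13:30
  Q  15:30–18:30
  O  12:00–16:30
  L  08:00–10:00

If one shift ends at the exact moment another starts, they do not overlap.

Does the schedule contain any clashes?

Sorted by start: L, M, O, N, P, Q.
M starts after L ends; L is clear from here.
O starts before M ends → M and O overlap.
That's a conflict, so the schedule is not conflict-free.

Yes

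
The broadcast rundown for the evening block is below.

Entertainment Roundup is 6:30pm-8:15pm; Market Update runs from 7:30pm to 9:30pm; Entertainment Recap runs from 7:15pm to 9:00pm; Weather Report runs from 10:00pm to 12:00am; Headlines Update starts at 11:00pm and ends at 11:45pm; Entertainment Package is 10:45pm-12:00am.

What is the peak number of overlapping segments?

Sort all start/end points and keep a running count:
6:30pm start Entertainment Roundup → 1
7:15pm start Entertainment Recap → 2
7:30pm start Market Update → 3
8:15pm end Entertainment Roundup → 2
9:00pm end Entertainment Recap → 1
9:30pm end Market Update → 0
10:00pm start Weather Report → 1
10:45pm start Entertainment Package → 2
11:00pm start Headlines Update → 3
11:45pm end Headlines Update → 2
12:00am end Entertainment Package → 1
12:00am end Weather Report → 0
Peak is 3, at 7:30pm (Entertainment Recap, Entertainment Roundup, Market Update).

3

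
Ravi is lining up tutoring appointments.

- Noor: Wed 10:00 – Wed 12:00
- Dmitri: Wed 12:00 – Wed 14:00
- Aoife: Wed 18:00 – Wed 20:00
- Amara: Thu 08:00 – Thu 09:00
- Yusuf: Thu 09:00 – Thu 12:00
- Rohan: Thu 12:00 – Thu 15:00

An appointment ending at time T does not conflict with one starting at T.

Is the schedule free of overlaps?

Yes

Sorted by start: Noor, Dmitri, Aoife, Amara, Yusuf, Rohan.
Dmitri starts exactly when Noor ends (back-to-back, no overlap), so Noor has no further overlaps.
Aoife starts after Dmitri ends, so Dmitri has no further overlaps.
Amara starts after Aoife ends, so Aoife has no further overlaps.
Yusuf starts exactly when Amara ends (back-to-back, no overlap), so Amara has no further overlaps.
Rohan starts exactly when Yusuf ends (back-to-back, no overlap).
Every pair is clear; the schedule has no overlaps.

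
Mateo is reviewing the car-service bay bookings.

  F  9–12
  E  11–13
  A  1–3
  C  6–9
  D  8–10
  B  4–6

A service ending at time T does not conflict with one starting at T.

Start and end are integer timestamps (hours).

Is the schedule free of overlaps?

Two intervals overlap when each starts before the other ends.
Sorted by start: A, B, C, D, F, E.
B starts after A ends — done with A.
C starts exactly when B ends (back-to-back, no overlap) — done with B.
D starts before C ends → C and D overlap.
That's a conflict, so the schedule is not conflict-free.

No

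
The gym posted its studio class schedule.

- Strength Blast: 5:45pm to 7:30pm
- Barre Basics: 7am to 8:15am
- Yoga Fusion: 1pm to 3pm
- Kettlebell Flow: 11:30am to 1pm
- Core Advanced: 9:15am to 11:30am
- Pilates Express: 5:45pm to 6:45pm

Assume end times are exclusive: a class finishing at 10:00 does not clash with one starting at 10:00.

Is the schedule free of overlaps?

Sorted by start: Barre Basics, Core Advanced, Kettlebell Flow, Yoga Fusion, Strength Blast, Pilates Express.
Core Advanced starts after Barre Basics ends, so Barre Basics has no further overlaps.
Kettlebell Flow starts exactly when Core Advanced ends (back-to-back, no overlap), so Core Advanced has no further overlaps.
Yoga Fusion starts exactly when Kettlebell Flow ends (back-to-back, no overlap), so Kettlebell Flow has no further overlaps.
Strength Blast starts after Yoga Fusion ends, so Yoga Fusion has no further overlaps.
Pilates Express starts before Strength Blast ends → Strength Blast and Pilates Express overlap.
That's a conflict, so the schedule is not conflict-free.

No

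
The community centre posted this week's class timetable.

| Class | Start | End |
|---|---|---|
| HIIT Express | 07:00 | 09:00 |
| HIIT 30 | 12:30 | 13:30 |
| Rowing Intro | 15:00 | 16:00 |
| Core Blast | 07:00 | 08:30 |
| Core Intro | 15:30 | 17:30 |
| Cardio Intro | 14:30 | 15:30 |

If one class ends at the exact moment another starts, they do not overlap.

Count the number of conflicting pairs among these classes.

Check each pair: they overlap iff neither finishes before the other starts.
Sorted by start: Core Blast, HIIT Express, HIIT 30, Cardio Intro, Rowing Intro, Core Intro.
HIIT Express starts before Core Blast ends → Core Blast and HIIT Express overlap.
HIIT 30 starts after Core Blast ends; Core Blast is clear from here.
HIIT 30 starts after HIIT Express ends; HIIT Express is clear from here.
Cardio Intro starts after HIIT 30 ends; HIIT 30 is clear from here.
Rowing Intro starts before Cardio Intro ends → Cardio Intro and Rowing Intro overlap.
Core Intro starts exactly when Cardio Intro ends (back-to-back, no overlap).
Core Intro starts before Rowing Intro ends → Rowing Intro and Core Intro overlap.
Overlapping pairs: Cardio Intro & Rowing Intro, Core Blast & HIIT Express, Core Intro & Rowing Intro — 3 in total.

3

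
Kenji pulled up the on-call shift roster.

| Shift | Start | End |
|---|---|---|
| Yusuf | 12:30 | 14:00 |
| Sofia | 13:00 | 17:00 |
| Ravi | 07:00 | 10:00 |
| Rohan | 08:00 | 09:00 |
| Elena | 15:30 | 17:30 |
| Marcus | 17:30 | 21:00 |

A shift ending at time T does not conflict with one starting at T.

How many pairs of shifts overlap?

3

Sorted by start: Ravi, Rohan, Yusuf, Sofia, Elena, Marcus.
Rohan starts before Ravi ends → Ravi and Rohan overlap.
Yusuf starts after Ravi ends; Ravi is clear from here.
Yusuf starts after Rohan ends; Rohan is clear from here.
Sofia starts before Yusuf ends → Yusuf and Sofia overlap.
Elena starts after Yusuf ends; Yusuf is clear from here.
Elena starts before Sofia ends → Sofia and Elena overlap.
Marcus starts after Sofia ends.
Marcus starts exactly when Elena ends (back-to-back, no overlap).
Overlapping pairs: Elena & Sofia, Ravi & Rohan, Sofia & Yusuf — 3 in total.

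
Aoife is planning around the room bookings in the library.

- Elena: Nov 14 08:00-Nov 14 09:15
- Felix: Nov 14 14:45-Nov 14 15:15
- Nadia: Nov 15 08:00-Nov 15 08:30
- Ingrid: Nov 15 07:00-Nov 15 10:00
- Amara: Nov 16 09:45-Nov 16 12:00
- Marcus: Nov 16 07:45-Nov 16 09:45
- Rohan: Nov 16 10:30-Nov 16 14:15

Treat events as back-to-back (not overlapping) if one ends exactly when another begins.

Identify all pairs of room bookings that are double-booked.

Amara & Rohan, Ingrid & Nadia

Sorted by start: Elena, Felix, Ingrid, Nadia, Marcus, Amara, Rohan.
Felix starts after Elena ends, so nothing later overlaps Elena either.
Ingrid starts after Felix ends, so nothing later overlaps Felix either.
Nadia starts before Ingrid ends → Ingrid and Nadia overlap.
Marcus starts after Ingrid ends, so nothing later overlaps Ingrid either.
Marcus starts after Nadia ends, so nothing later overlaps Nadia either.
Amara starts exactly when Marcus ends (back-to-back, no overlap), so nothing later overlaps Marcus either.
Rohan starts before Amara ends → Amara and Rohan overlap.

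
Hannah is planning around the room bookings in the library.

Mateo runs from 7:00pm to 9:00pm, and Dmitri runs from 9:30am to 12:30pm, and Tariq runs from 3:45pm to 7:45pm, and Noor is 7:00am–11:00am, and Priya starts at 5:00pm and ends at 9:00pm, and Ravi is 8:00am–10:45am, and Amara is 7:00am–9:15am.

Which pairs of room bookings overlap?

Amara & Noor, Amara & Ravi, Dmitri & Noor, Dmitri & Ravi, Mateo & Priya, Mateo & Tariq, Noor & Ravi, Priya & Tariq

Sorted by start: Amara, Noor, Ravi, Dmitri, Tariq, Priya, Mateo.
Noor starts before Amara ends → Amara and Noor overlap.
Ravi starts before Amara ends → Amara and Ravi overlap.
Dmitri starts after Amara ends; Amara is clear from here.
Ravi starts before Noor ends → Noor and Ravi overlap.
Dmitri starts before Noor ends → Noor and Dmitri overlap.
Tariq starts after Noor ends; Noor is clear from here.
Dmitri starts before Ravi ends → Ravi and Dmitri overlap.
Tariq starts after Ravi ends; Ravi is clear from here.
Tariq starts after Dmitri ends; Dmitri is clear from here.
Priya starts before Tariq ends → Tariq and Priya overlap.
Mateo starts before Tariq ends → Tariq and Mateo overlap.
Mateo starts before Priya ends → Priya and Mateo overlap.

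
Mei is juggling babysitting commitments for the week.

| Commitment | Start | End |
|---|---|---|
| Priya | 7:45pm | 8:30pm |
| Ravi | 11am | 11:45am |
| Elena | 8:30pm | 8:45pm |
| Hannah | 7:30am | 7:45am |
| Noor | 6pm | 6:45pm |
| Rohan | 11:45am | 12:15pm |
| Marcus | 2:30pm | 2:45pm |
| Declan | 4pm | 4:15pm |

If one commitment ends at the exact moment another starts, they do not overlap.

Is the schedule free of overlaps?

Check each pair: they overlap iff neither finishes before the other starts.
Sorted by start: Hannah, Ravi, Rohan, Marcus, Declan, Noor, Priya, Elena.
Ravi starts after Hannah ends — done with Hannah.
Rohan starts exactly when Ravi ends (back-to-back, no overlap) — done with Ravi.
Marcus starts after Rohan ends — done with Rohan.
Declan starts after Marcus ends — done with Marcus.
Noor starts after Declan ends — done with Declan.
Priya starts after Noor ends — done with Noor.
Elena starts exactly when Priya ends (back-to-back, no overlap).
Every pair is clear; the schedule has no overlaps.

Yes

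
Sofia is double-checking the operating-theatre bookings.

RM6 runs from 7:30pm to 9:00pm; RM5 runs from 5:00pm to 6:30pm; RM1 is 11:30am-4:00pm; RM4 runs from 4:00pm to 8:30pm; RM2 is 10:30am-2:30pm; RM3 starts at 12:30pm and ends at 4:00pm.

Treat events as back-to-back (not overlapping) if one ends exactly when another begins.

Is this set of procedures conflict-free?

Sorted by start: RM2, RM1, RM3, RM4, RM5, RM6.
RM1 starts before RM2 ends → RM2 and RM1 overlap.
That's a conflict, so the schedule is not conflict-free.

No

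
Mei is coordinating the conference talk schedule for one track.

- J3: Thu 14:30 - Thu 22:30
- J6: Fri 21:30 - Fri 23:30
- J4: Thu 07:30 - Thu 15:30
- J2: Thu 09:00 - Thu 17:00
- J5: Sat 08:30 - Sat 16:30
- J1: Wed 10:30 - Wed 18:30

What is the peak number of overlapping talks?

3

Walk through starts and ends in time order (an end at T is processed before a start at T):
Wed 10:30 start J1 → 1
Wed 18:30 end J1 → 0
Thu 07:30 start J4 → 1
Thu 09:00 start J2 → 2
Thu 14:30 start J3 → 3
Thu 15:30 end J4 → 2
Thu 17:00 end J2 → 1
Thu 22:30 end J3 → 0
Fri 21:30 start J6 → 1
Fri 23:30 end J6 → 0
Sat 08:30 start J5 → 1
Sat 16:30 end J5 → 0
Peak is 3, at Thu 14:30 (J2, J3, J4).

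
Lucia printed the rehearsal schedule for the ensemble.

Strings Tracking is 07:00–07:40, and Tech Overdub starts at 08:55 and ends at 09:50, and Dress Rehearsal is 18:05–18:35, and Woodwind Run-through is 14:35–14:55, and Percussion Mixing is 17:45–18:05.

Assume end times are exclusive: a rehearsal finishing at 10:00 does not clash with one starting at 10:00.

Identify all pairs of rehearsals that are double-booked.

no overlapping pairs

Sorted by start: Strings Tracking, Tech Overdub, Woodwind Run-through, Percussion Mixing, Dress Rehearsal.
Tech Overdub starts after Strings Tracking ends, so nothing later overlaps Strings Tracking either.
Woodwind Run-through starts after Tech Overdub ends, so nothing later overlaps Tech Overdub either.
Percussion Mixing starts after Woodwind Run-through ends, so nothing later overlaps Woodwind Run-through either.
Dress Rehearsal starts exactly when Percussion Mixing ends (back-to-back, no overlap).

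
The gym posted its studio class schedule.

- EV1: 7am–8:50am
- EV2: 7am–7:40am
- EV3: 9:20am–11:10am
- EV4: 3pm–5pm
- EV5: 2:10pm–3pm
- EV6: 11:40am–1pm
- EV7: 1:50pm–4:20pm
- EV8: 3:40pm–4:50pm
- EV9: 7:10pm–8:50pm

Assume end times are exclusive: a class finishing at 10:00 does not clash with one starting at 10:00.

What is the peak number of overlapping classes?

Sort all start/end points and keep a running count:
7am start EV1 → 1
7am start EV2 → 2
7:40am end EV2 → 1
8:50am end EV1 → 0
9:20am start EV3 → 1
11:10am end EV3 → 0
11:40am start EV6 → 1
1pm end EV6 → 0
1:50pm start EV7 → 1
2:10pm start EV5 → 2
3pm end EV5 → 1
3pm start EV4 → 2
3:40pm start EV8 → 3
4:20pm end EV7 → 2
4:50pm end EV8 → 1
5pm end EV4 → 0
7:10pm start EV9 → 1
8:50pm end EV9 → 0
Peak is 3, at 3:40pm (EV4, EV7, EV8).

3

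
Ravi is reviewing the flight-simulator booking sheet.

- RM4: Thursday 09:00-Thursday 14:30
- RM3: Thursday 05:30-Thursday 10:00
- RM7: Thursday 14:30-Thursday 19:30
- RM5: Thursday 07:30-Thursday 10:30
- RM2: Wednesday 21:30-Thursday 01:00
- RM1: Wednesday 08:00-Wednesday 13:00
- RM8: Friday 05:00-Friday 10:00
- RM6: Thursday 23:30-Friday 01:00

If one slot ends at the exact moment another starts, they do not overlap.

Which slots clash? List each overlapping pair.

RM3 & RM4, RM3 & RM5, RM4 & RM5

Sorted by start: RM1, RM2, RM3, RM5, RM4, RM7, RM6, RM8.
RM2 starts after RM1 ends — done with RM1.
RM3 starts after RM2 ends — done with RM2.
RM5 starts before RM3 ends → RM3 and RM5 overlap.
RM4 starts before RM3 ends → RM3 and RM4 overlap.
RM7 starts after RM3 ends — done with RM3.
RM4 starts before RM5 ends → RM5 and RM4 overlap.
RM7 starts after RM5 ends — done with RM5.
RM7 starts exactly when RM4 ends (back-to-back, no overlap) — done with RM4.
RM6 starts after RM7 ends — done with RM7.
RM8 starts after RM6 ends.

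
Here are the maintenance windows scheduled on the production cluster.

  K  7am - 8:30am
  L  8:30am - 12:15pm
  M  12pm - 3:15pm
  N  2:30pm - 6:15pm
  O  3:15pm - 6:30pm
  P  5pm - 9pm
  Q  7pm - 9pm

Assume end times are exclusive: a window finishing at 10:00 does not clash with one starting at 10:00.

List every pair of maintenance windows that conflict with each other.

Sorted by start: K, L, M, N, O, P, Q.
L starts exactly when K ends (back-to-back, no overlap) — done with K.
M starts before L ends → L and M overlap.
N starts after L ends — done with L.
N starts before M ends → M and N overlap.
O starts exactly when M ends (back-to-back, no overlap) — done with M.
O starts before N ends → N and O overlap.
P starts before N ends → N and P overlap.
Q starts after N ends.
P starts before O ends → O and P overlap.
Q starts after O ends.
Q starts before P ends → P and Q overlap.

L & M, M & N, N & O, N & P, O & P, P & Q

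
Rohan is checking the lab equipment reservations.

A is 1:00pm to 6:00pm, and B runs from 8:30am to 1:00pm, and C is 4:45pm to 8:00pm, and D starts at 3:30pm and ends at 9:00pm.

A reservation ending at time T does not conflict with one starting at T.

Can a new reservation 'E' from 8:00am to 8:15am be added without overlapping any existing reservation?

B: starts 8:30am at or after E ends 8:15am → clear.
A: starts 1:00pm at or after E ends 8:15am → clear.
D: starts 3:30pm at or after E ends 8:15am → clear.
C: starts 4:45pm at or after E ends 8:15am → clear.

Yes — the slot is free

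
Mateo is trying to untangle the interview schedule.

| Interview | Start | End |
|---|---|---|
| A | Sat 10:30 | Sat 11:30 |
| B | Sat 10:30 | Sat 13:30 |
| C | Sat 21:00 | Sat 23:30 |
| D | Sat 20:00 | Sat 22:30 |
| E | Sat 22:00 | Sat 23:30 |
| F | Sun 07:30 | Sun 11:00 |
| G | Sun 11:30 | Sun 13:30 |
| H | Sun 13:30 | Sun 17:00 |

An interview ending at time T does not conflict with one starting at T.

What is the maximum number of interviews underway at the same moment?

Sweep the timeline, counting +1 at each start and −1 at each end (ends before starts at a tie):
Sat 10:30 start A → 1
Sat 10:30 start B → 2
Sat 11:30 end A → 1
Sat 13:30 end B → 0
Sat 20:00 start D → 1
Sat 21:00 start C → 2
Sat 22:00 start E → 3
Sat 22:30 end D → 2
Sat 23:30 end C → 1
Sat 23:30 end E → 0
Sun 07:30 start F → 1
Sun 11:00 end F → 0
Sun 11:30 start G → 1
Sun 13:30 end G → 0
Sun 13:30 start H → 1
Sun 17:00 end H → 0
Peak is 3, at Sat 22:00 (C, D, E).

3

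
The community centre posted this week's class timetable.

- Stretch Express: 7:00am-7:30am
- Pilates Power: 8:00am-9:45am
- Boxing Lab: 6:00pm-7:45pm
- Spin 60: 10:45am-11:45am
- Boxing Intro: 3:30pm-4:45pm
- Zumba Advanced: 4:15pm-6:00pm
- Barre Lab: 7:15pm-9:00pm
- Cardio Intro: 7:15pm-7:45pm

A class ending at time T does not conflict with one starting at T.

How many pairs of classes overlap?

4

Sorted by start: Stretch Express, Pilates Power, Spin 60, Boxing Intro, Zumba Advanced, Boxing Lab, Barre Lab, Cardio Intro.
Pilates Power starts after Stretch Express ends; Stretch Express is clear from here.
Spin 60 starts after Pilates Power ends; Pilates Power is clear from here.
Boxing Intro starts after Spin 60 ends; Spin 60 is clear from here.
Zumba Advanced starts before Boxing Intro ends → Boxing Intro and Zumba Advanced overlap.
Boxing Lab starts after Boxing Intro ends; Boxing Intro is clear from here.
Boxing Lab starts exactly when Zumba Advanced ends (back-to-back, no overlap); Zumba Advanced is clear from here.
Barre Lab starts before Boxing Lab ends → Boxing Lab and Barre Lab overlap.
Cardio Intro starts before Boxing Lab ends → Boxing Lab and Cardio Intro overlap.
Cardio Intro starts before Barre Lab ends → Barre Lab and Cardio Intro overlap.
Overlapping pairs: Barre Lab & Boxing Lab, Barre Lab & Cardio Intro, Boxing Intro & Zumba Advanced, Boxing Lab & Cardio Intro — 4 in total.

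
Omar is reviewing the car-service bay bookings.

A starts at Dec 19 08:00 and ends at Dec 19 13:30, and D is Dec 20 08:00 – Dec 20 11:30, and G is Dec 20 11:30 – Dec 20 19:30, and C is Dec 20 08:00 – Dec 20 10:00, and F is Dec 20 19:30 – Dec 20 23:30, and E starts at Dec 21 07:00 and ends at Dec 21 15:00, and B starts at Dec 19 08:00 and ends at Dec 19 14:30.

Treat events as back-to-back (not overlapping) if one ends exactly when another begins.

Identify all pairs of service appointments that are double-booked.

Sorted by start: A, B, C, D, G, F, E.
B starts before A ends → A and B overlap.
C starts after A ends, so nothing later overlaps A either.
C starts after B ends, so nothing later overlaps B either.
D starts before C ends → C and D overlap.
G starts after C ends, so nothing later overlaps C either.
G starts exactly when D ends (back-to-back, no overlap), so nothing later overlaps D either.
F starts exactly when G ends (back-to-back, no overlap), so nothing later overlaps G either.
E starts after F ends.

A & B, C & D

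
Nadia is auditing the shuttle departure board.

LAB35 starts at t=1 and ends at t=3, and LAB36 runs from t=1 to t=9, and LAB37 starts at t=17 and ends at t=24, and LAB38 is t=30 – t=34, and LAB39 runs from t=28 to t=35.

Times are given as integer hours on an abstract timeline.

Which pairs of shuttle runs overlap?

LAB35 & LAB36, LAB38 & LAB39

Sorted by start: LAB35, LAB36, LAB37, LAB39, LAB38.
LAB36 starts before LAB35 ends → LAB35 and LAB36 overlap.
LAB37 starts after LAB35 ends — done with LAB35.
LAB37 starts after LAB36 ends — done with LAB36.
LAB39 starts after LAB37 ends — done with LAB37.
LAB38 starts before LAB39 ends → LAB39 and LAB38 overlap.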